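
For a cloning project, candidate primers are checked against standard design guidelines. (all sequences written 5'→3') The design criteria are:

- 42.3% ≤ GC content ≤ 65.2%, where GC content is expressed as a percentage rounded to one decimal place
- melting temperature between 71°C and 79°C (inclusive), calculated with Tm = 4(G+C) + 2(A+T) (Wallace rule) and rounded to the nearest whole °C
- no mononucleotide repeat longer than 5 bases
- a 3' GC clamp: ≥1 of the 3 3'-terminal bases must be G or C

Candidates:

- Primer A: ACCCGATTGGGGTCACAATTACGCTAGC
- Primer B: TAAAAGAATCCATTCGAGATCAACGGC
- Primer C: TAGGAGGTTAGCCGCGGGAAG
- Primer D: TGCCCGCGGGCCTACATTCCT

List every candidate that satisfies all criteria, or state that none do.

Primer A (28 nt, A=7 T=6 G=7 C=8): GC 15/28 = 53.6% ✓; Tm = 2·13 + 4·15 = 86°C, outside 71–79°C ✗; longest run = 4 ✓; 3' end AGC has 2 G/C ✓ — fails.
Primer B (27 nt, A=11 T=5 G=5 C=6): GC 11/27 = 40.7%, outside 42.3–65.2% ✗; Tm = 2·16 + 4·11 = 76°C ✓; longest run = 4 ✓; 3' end GGC has 3 G/C ✓ — fails.
Primer C (21 nt, A=5 T=3 G=10 C=3): GC 13/21 = 61.9% ✓; Tm = 2·8 + 4·13 = 68°C, outside 71–79°C ✗; longest run = 3 ✓; 3' end AAG has 1 G/C ✓ — fails.
Primer D (21 nt, A=2 T=5 G=5 C=9): GC 14/21 = 66.7%, outside 42.3–65.2% ✗; Tm = 2·7 + 4·14 = 70°C, outside 71–79°C ✗; longest run = 3 ✓; 3' end CCT has 2 G/C ✓ — fails.

None of the candidates satisfy all criteria.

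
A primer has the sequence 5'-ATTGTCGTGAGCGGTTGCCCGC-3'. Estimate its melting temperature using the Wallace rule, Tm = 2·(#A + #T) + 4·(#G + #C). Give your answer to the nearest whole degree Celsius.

Base counts: A=2, T=6, G=8, C=6 (length 22).
Tm = 2·(2+6) + 4·(8+6) = 2·8 + 4·14 = 16 + 56 = 72°C.

72°C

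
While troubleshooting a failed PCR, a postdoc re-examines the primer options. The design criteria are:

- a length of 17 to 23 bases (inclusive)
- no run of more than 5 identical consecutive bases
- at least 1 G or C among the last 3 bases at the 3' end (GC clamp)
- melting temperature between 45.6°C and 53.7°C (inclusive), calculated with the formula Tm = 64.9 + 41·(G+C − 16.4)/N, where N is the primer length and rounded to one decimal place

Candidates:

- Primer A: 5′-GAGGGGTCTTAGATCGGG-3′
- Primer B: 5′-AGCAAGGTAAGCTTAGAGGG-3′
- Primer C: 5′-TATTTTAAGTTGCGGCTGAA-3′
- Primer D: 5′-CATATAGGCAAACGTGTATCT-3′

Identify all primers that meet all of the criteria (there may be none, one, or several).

Primer A (18 nt, A=3 T=4 G=9 C=2): length 18 ✓; longest run = 4 ✓; 3' end GGG has 3 G/C ✓; Tm = 64.9 + 41·(11 − 16.4)/18 = 52.6°C ✓ — passes.
Primer B (20 nt, A=7 T=3 G=8 C=2): length 20 ✓; longest run = 3 ✓; 3' end GGG has 3 G/C ✓; Tm = 64.9 + 41·(10 − 16.4)/20 = 51.8°C ✓ — passes.
Primer C (20 nt, A=5 T=8 G=5 C=2): length 20 ✓; longest run = 4 ✓; 3' end GAA has 1 G/C ✓; Tm = 64.9 + 41·(7 − 16.4)/20 = 45.6°C ✓ — passes.
Primer D (21 nt, A=7 T=6 G=4 C=4): length 21 ✓; longest run = 3 ✓; 3' end TCT has 1 G/C ✓; Tm = 64.9 + 41·(8 − 16.4)/21 = 48.5°C ✓ — passes.

Primer A, Primer B, Primer C and Primer D.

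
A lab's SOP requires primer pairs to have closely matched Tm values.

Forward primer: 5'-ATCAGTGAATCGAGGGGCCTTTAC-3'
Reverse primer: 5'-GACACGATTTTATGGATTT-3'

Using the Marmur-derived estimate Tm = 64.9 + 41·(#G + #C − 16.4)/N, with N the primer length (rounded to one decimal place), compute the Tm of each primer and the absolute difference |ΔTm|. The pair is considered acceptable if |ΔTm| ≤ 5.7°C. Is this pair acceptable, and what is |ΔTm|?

|ΔTm| = 14.9°C; the pair is not acceptable.

Forward: G+C = 12, N = 24 → Tm = 64.9 + 41·(12 − 16.4)/24 = 57.4°C.
Reverse: G+C = 6, N = 19 → Tm = 64.9 + 41·(6 − 16.4)/19 = 42.5°C.
|ΔTm| = |57.4 − 42.5| = 14.9°C, > 5.7°C.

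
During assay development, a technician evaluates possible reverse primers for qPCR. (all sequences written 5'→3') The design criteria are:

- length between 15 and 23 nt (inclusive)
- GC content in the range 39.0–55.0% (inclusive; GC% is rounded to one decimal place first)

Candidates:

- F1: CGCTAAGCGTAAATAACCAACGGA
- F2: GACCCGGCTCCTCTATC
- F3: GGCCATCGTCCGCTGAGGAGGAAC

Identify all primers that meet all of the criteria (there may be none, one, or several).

F1 (24 nt, A=10 T=3 G=5 C=6): length 24, outside 15–23 ✗; GC 11/24 = 45.8% ✓ — fails.
F2 (17 nt, A=2 T=4 G=3 C=8): length 17 ✓; GC 11/17 = 64.7%, outside 39.0–55.0% ✗ — fails.
F3 (24 nt, A=5 T=3 G=9 C=7): length 24, outside 15–23 ✗; GC 16/24 = 66.7%, outside 39.0–55.0% ✗ — fails.

None of the candidates satisfy all criteria.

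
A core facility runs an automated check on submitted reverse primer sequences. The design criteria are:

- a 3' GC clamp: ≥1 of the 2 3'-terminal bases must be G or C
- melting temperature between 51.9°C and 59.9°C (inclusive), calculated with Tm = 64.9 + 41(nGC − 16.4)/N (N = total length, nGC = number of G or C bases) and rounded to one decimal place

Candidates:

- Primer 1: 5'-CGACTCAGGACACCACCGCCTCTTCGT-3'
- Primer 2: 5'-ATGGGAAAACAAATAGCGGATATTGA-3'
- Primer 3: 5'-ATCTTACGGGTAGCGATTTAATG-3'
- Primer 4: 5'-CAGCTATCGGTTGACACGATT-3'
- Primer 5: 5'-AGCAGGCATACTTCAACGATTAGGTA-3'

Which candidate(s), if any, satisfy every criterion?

Primer 2 only.

Primer 1 (27 nt, A=5 T=5 G=5 C=12): 3' end GT has 1 G/C ✓; Tm = 64.9 + 41·(17 − 16.4)/27 = 65.8°C, outside 51.9–59.9°C ✗ — fails.
Primer 2 (26 nt, A=12 T=5 G=7 C=2): 3' end GA has 1 G/C ✓; Tm = 64.9 + 41·(9 − 16.4)/26 = 53.2°C ✓ — passes.
Primer 3 (23 nt, A=6 T=8 G=6 C=3): 3' end TG has 1 G/C ✓; Tm = 64.9 + 41·(9 − 16.4)/23 = 51.7°C, outside 51.9–59.9°C ✗ — fails.
Primer 4 (21 nt, A=5 T=6 G=5 C=5): 3' end TT has 0 G/C, need ≥1 ✗; Tm = 64.9 + 41·(10 − 16.4)/21 = 52.4°C ✓ — fails.
Primer 5 (26 nt, A=9 T=6 G=6 C=5): 3' end TA has 0 G/C, need ≥1 ✗; Tm = 64.9 + 41·(11 − 16.4)/26 = 56.4°C ✓ — fails.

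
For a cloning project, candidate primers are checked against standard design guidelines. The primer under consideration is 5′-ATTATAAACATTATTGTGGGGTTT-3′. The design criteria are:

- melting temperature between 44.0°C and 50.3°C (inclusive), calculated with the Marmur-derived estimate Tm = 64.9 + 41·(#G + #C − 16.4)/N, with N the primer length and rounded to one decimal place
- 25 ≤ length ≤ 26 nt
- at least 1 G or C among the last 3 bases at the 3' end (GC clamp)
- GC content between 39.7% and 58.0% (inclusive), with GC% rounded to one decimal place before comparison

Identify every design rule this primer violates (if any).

Fails: length, GC clamp, GC content.

Base counts: A=7, T=11, G=5, C=1 (length 24).
Tm: Tm = 64.9 + 41·(6 − 16.4)/24 = 47.1°C ✓
length: length 24, outside 25–26 ✗
GC clamp: 3' end TTT has 0 G/C, need ≥1 ✗
GC content: GC 6/24 = 25.0%, outside 39.7–58.0% ✗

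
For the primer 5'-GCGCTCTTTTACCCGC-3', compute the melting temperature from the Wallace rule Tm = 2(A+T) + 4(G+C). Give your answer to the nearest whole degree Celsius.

52°C

Base counts: A=1, T=5, G=3, C=7 (length 16).
Tm = 2·(1+5) + 4·(3+7) = 2·6 + 4·10 = 12 + 40 = 52°C.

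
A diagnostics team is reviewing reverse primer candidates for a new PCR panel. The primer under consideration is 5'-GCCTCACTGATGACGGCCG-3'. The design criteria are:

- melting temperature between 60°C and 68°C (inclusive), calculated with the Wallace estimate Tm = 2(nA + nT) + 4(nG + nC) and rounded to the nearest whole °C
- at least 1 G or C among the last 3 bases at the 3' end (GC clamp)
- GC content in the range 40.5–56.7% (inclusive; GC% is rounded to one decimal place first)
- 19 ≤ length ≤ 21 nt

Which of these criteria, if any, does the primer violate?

Fails: GC content.

Base counts: A=3, T=3, G=6, C=7 (length 19).
Tm: Tm = 2·6 + 4·13 = 64°C ✓
GC clamp: 3' end CCG has 3 G/C ✓
GC content: GC 13/19 = 68.4%, outside 40.5–56.7% ✗
length: length 19 ✓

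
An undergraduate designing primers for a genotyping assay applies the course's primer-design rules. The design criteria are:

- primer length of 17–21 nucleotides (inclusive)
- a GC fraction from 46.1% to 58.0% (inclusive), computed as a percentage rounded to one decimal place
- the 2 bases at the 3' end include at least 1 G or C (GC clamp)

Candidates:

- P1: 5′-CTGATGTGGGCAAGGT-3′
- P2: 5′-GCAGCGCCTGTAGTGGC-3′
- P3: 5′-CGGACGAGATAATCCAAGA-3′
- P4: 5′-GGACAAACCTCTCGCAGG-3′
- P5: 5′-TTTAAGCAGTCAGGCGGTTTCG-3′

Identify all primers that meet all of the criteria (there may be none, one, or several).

P3 only.

P1 (16 nt, A=3 T=4 G=7 C=2): length 16, outside 17–21 ✗; GC 9/16 = 56.3% ✓; 3' end GT has 1 G/C ✓ — fails.
P2 (17 nt, A=2 T=3 G=7 C=5): length 17 ✓; GC 12/17 = 70.6%, outside 46.1–58.0% ✗; 3' end GC has 2 G/C ✓ — fails.
P3 (19 nt, A=8 T=2 G=5 C=4): length 19 ✓; GC 9/19 = 47.4% ✓; 3' end GA has 1 G/C ✓ — passes.
P4 (18 nt, A=5 T=2 G=5 C=6): length 18 ✓; GC 11/18 = 61.1%, outside 46.1–58.0% ✗; 3' end GG has 2 G/C ✓ — fails.
P5 (22 nt, A=4 T=7 G=7 C=4): length 22, outside 17–21 ✗; GC 11/22 = 50.0% ✓; 3' end CG has 2 G/C ✓ — fails.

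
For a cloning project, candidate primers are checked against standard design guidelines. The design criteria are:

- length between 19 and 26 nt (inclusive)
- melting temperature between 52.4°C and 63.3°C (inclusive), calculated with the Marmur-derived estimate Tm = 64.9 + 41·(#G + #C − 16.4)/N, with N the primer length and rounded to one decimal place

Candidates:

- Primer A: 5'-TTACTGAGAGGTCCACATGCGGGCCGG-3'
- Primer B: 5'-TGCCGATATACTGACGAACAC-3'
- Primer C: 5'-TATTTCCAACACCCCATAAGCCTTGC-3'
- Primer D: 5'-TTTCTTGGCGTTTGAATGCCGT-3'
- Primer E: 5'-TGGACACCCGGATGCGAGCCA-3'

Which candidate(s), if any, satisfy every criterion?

Primer A (27 nt, A=5 T=5 G=10 C=7): length 27, outside 19–26 ✗; Tm = 64.9 + 41·(17 − 16.4)/27 = 65.8°C, outside 52.4–63.3°C ✗ — fails.
Primer B (21 nt, A=7 T=4 G=4 C=6): length 21 ✓; Tm = 64.9 + 41·(10 − 16.4)/21 = 52.4°C ✓ — passes.
Primer C (26 nt, A=7 T=7 G=2 C=10): length 26 ✓; Tm = 64.9 + 41·(12 − 16.4)/26 = 58.0°C ✓ — passes.
Primer D (22 nt, A=2 T=10 G=6 C=4): length 22 ✓; Tm = 64.9 + 41·(10 − 16.4)/22 = 53.0°C ✓ — passes.
Primer E (21 nt, A=5 T=2 G=7 C=7): length 21 ✓; Tm = 64.9 + 41·(14 − 16.4)/21 = 60.2°C ✓ — passes.

Primer B, Primer C, Primer D and Primer E.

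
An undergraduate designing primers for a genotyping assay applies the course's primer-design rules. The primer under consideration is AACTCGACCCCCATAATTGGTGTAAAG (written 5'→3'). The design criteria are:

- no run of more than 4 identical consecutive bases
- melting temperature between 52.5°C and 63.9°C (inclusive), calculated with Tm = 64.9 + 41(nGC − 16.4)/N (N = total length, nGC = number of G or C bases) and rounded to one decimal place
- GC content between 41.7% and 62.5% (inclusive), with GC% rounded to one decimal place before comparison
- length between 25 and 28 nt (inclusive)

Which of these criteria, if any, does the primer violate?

Base counts: A=9, T=6, G=5, C=7 (length 27).
homopolymer run: longest run = 5, exceeds 4 ✗
Tm: Tm = 64.9 + 41·(12 − 16.4)/27 = 58.2°C ✓
GC content: GC 12/27 = 44.4% ✓
length: length 27 ✓

Fails: homopolymer run.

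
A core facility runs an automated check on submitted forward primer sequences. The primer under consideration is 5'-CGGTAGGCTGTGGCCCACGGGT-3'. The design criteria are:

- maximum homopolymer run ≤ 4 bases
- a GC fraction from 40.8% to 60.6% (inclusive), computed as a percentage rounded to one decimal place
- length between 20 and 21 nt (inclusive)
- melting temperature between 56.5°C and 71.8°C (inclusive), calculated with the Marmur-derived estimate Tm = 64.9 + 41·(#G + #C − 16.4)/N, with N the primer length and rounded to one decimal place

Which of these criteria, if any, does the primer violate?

Base counts: A=2, T=4, G=10, C=6 (length 22).
homopolymer run: longest run = 3 ✓
GC content: GC 16/22 = 72.7%, outside 40.8–60.6% ✗
length: length 22, outside 20–21 ✗
Tm: Tm = 64.9 + 41·(16 − 16.4)/22 = 64.2°C ✓

Fails: GC content, length.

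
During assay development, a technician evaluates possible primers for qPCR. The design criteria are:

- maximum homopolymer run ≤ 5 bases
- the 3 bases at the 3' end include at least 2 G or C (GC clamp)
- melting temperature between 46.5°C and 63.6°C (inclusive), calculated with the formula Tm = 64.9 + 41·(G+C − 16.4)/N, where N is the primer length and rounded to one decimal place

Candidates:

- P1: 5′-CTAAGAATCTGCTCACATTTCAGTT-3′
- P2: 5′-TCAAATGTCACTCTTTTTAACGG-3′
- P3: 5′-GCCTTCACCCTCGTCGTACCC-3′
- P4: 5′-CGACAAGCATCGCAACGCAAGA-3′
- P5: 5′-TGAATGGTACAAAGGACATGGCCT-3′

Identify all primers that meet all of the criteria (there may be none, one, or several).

P1 (25 nt, A=7 T=9 G=3 C=6): longest run = 3 ✓; 3' end GTT has 1 G/C, need ≥2 ✗; Tm = 64.9 + 41·(9 − 16.4)/25 = 52.8°C ✓ — fails.
P2 (23 nt, A=6 T=9 G=3 C=5): longest run = 5 ✓; 3' end CGG has 3 G/C ✓; Tm = 64.9 + 41·(8 − 16.4)/23 = 49.9°C ✓ — passes.
P3 (21 nt, A=2 T=5 G=3 C=11): longest run = 3 ✓; 3' end CCC has 3 G/C ✓; Tm = 64.9 + 41·(14 − 16.4)/21 = 60.2°C ✓ — passes.
P4 (22 nt, A=9 T=1 G=5 C=7): longest run = 2 ✓; 3' end AGA has 1 G/C, need ≥2 ✗; Tm = 64.9 + 41·(12 − 16.4)/22 = 56.7°C ✓ — fails.
P5 (24 nt, A=8 T=5 G=7 C=4): longest run = 3 ✓; 3' end CCT has 2 G/C ✓; Tm = 64.9 + 41·(11 − 16.4)/24 = 55.7°C ✓ — passes.

P2, P3 and P5.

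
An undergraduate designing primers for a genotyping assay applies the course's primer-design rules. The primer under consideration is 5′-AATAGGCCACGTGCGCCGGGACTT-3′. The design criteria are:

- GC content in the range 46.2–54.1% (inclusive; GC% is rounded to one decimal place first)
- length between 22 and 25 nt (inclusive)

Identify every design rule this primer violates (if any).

Base counts: A=5, T=4, G=8, C=7 (length 24).
GC content: GC 15/24 = 62.5%, outside 46.2–54.1% ✗
length: length 24 ✓

Fails: GC content.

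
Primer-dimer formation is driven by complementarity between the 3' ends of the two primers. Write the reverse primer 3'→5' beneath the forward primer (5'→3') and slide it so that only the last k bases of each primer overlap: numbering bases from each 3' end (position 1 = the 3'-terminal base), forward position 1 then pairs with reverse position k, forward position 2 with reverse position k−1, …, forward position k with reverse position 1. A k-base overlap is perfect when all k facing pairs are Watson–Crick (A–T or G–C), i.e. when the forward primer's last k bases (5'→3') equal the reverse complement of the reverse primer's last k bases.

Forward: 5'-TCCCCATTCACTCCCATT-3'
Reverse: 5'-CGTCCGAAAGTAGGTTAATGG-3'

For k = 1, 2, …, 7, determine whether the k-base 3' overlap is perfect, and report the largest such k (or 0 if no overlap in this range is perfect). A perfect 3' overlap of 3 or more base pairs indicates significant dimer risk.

Last 7 bases (5'→3') — forward …TCCCATT, reverse …TTAATGG.
Reverse complement of the reverse primer's last 7 bases: CCATTAA; its first k bases are the reverse complement of the reverse primer's last k bases, so a perfect k-base overlap needs the forward primer's last k bases to equal them.
Comparing (forward last k vs required): k=1: T vs C ✗; k=2: TT vs CC ✗; k=3: ATT vs CCA ✗; k=4: CATT vs CCAT ✗; k=5: CCATT vs CCATT ✓; k=6: CCCATT vs CCATTA ✗; k=7: TCCCATT vs CCATTAA ✗.
Only k = 5 is perfect, so the longest perfect 3' overlap is 5.

Longest perfect overlap: 5 complementary base pairs; significant dimer risk (threshold 3).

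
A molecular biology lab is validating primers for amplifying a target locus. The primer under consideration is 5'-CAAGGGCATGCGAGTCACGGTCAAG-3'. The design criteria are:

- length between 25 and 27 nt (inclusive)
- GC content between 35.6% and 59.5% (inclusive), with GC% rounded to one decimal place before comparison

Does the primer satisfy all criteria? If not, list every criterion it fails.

Fails: GC content.

Base counts: A=7, T=3, G=9, C=6 (length 25).
length: length 25 ✓
GC content: GC 15/25 = 60.0%, outside 35.6–59.5% ✗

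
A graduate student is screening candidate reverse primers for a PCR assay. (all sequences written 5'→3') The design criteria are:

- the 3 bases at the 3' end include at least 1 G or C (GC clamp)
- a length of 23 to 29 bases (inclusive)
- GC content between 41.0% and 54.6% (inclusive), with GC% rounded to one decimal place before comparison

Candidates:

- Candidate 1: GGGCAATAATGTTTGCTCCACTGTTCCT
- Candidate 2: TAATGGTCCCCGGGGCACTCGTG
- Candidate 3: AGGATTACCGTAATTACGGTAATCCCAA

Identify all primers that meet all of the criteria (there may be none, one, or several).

Candidate 1 (28 nt, A=5 T=10 G=6 C=7): 3' end CCT has 2 G/C ✓; length 28 ✓; GC 13/28 = 46.4% ✓ — passes.
Candidate 2 (23 nt, A=3 T=5 G=8 C=7): 3' end GTG has 2 G/C ✓; length 23 ✓; GC 15/23 = 65.2%, outside 41.0–54.6% ✗ — fails.
Candidate 3 (28 nt, A=10 T=7 G=5 C=6): 3' end CAA has 1 G/C ✓; length 28 ✓; GC 11/28 = 39.3%, outside 41.0–54.6% ✗ — fails.

Candidate 1 only.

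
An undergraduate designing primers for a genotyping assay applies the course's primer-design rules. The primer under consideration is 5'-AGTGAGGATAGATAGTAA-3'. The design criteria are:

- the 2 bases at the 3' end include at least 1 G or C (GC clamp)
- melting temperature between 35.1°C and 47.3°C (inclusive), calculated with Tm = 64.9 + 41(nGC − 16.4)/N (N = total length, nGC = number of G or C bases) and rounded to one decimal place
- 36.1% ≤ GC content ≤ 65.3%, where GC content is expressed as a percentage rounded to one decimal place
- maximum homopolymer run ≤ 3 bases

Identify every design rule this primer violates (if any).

Fails: GC clamp, GC content.

Base counts: A=8, T=4, G=6, C=0 (length 18).
GC clamp: 3' end AA has 0 G/C, need ≥1 ✗
Tm: Tm = 64.9 + 41·(6 − 16.4)/18 = 41.2°C ✓
GC content: GC 6/18 = 33.3%, outside 36.1–65.3% ✗
homopolymer run: longest run = 2 ✓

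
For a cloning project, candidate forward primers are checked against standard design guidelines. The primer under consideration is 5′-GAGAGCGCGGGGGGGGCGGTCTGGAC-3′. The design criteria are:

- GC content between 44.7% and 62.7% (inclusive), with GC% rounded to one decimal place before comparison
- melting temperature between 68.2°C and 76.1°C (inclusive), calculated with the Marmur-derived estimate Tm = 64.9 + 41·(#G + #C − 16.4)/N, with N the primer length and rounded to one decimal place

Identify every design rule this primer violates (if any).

Fails: GC content.

Base counts: A=3, T=2, G=16, C=5 (length 26).
GC content: GC 21/26 = 80.8%, outside 44.7–62.7% ✗
Tm: Tm = 64.9 + 41·(21 − 16.4)/26 = 72.2°C ✓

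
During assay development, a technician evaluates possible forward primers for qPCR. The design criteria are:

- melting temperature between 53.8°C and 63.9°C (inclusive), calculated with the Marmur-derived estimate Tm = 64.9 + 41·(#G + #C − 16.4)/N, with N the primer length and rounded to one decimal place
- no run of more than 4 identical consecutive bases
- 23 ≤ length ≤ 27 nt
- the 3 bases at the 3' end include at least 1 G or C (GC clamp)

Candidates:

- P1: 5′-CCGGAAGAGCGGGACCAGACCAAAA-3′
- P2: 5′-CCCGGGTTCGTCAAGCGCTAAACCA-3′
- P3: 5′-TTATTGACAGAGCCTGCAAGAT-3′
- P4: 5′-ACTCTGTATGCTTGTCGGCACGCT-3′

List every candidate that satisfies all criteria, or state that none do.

P2 and P4.

P1 (25 nt, A=10 T=0 G=8 C=7): Tm = 64.9 + 41·(15 − 16.4)/25 = 62.6°C ✓; longest run = 4 ✓; length 25 ✓; 3' end AAA has 0 G/C, need ≥1 ✗ — fails.
P2 (25 nt, A=6 T=4 G=6 C=9): Tm = 64.9 + 41·(15 − 16.4)/25 = 62.6°C ✓; longest run = 3 ✓; length 25 ✓; 3' end CCA has 2 G/C ✓ — passes.
P3 (22 nt, A=7 T=6 G=5 C=4): Tm = 64.9 + 41·(9 − 16.4)/22 = 51.1°C, outside 53.8–63.9°C ✗; longest run = 2 ✓; length 22, outside 23–27 ✗; 3' end GAT has 1 G/C ✓ — fails.
P4 (24 nt, A=3 T=8 G=6 C=7): Tm = 64.9 + 41·(13 − 16.4)/24 = 59.1°C ✓; longest run = 2 ✓; length 24 ✓; 3' end GCT has 2 G/C ✓ — passes.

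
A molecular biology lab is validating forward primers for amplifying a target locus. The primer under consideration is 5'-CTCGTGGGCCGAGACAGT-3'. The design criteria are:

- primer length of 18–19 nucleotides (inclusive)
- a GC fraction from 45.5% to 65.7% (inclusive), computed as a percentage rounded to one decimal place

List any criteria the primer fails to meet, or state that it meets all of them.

Fails: GC content.

Base counts: A=3, T=3, G=7, C=5 (length 18).
length: length 18 ✓
GC content: GC 12/18 = 66.7%, outside 45.5–65.7% ✗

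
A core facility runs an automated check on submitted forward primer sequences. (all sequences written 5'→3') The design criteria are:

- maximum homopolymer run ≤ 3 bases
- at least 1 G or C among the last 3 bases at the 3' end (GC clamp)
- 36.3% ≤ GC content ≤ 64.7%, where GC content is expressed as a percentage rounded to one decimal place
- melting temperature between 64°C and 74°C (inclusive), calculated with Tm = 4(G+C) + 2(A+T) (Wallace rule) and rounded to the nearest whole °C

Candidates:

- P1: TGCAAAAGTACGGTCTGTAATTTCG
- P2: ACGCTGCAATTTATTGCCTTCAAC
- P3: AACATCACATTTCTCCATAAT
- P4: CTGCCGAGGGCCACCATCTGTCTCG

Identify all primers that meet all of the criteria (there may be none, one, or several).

P1 (25 nt, A=7 T=8 G=6 C=4): longest run = 4, exceeds 3 ✗; 3' end TCG has 2 G/C ✓; GC 10/25 = 40.0% ✓; Tm = 2·15 + 4·10 = 70°C ✓ — fails.
P2 (24 nt, A=6 T=8 G=3 C=7): longest run = 3 ✓; 3' end AAC has 1 G/C ✓; GC 10/24 = 41.7% ✓; Tm = 2·14 + 4·10 = 68°C ✓ — passes.
P3 (21 nt, A=8 T=7 G=0 C=6): longest run = 3 ✓; 3' end AAT has 0 G/C, need ≥1 ✗; GC 6/21 = 28.6%, outside 36.3–64.7% ✗; Tm = 2·15 + 4·6 = 54°C, outside 64–74°C ✗ — fails.
P4 (25 nt, A=3 T=5 G=7 C=10): longest run = 3 ✓; 3' end TCG has 2 G/C ✓; GC 17/25 = 68.0%, outside 36.3–64.7% ✗; Tm = 2·8 + 4·17 = 84°C, outside 64–74°C ✗ — fails.

P2 only.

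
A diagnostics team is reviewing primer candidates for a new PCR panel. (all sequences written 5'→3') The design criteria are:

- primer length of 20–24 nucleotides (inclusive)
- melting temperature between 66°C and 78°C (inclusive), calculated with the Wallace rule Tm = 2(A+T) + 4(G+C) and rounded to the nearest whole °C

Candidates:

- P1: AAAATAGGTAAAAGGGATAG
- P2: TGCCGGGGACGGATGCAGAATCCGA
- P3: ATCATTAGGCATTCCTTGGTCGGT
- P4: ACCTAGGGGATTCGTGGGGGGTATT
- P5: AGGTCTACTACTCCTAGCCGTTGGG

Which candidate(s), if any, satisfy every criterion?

P1 (20 nt, A=11 T=3 G=6 C=0): length 20 ✓; Tm = 2·14 + 4·6 = 52°C, outside 66–78°C ✗ — fails.
P2 (25 nt, A=6 T=3 G=10 C=6): length 25, outside 20–24 ✗; Tm = 2·9 + 4·16 = 82°C, outside 66–78°C ✗ — fails.
P3 (24 nt, A=4 T=9 G=6 C=5): length 24 ✓; Tm = 2·13 + 4·11 = 70°C ✓ — passes.
P4 (25 nt, A=4 T=7 G=11 C=3): length 25, outside 20–24 ✗; Tm = 2·11 + 4·14 = 78°C ✓ — fails.
P5 (25 nt, A=4 T=7 G=7 C=7): length 25, outside 20–24 ✗; Tm = 2·11 + 4·14 = 78°C ✓ — fails.

P3 only.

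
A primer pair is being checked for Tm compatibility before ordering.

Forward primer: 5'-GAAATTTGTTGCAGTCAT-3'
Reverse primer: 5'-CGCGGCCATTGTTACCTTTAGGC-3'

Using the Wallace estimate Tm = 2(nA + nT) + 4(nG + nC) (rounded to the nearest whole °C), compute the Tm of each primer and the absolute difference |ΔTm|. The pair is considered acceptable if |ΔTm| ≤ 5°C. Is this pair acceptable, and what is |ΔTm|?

Forward: A=5 T=7 G=4 C=2 → Tm = 2·12 + 4·6 = 48°C.
Reverse: A=3 T=7 G=6 C=7 → Tm = 2·10 + 4·13 = 72°C.
|ΔTm| = |48 − 72| = 24°C, > 5°C.

|ΔTm| = 24°C; the pair is not acceptable.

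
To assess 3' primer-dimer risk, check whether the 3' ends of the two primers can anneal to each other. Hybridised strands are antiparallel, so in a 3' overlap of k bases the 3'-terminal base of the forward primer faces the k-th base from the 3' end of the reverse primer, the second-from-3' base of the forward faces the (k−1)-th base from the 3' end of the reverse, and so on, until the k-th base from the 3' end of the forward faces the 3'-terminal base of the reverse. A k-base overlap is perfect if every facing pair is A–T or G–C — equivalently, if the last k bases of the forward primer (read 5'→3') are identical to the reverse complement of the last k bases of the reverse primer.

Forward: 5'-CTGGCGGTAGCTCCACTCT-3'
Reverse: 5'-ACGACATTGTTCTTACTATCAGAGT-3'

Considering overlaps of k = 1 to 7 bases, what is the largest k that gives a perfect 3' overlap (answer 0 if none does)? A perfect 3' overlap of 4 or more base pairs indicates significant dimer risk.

Last 7 bases (5'→3') — forward …CCACTCT, reverse …TCAGAGT.
Reverse complement of the reverse primer's last 7 bases: ACTCTGA; its first k bases are the reverse complement of the reverse primer's last k bases, so a perfect k-base overlap needs the forward primer's last k bases to equal them.
Comparing (forward last k vs required): k=1: T vs A ✗; k=2: CT vs AC ✗; k=3: TCT vs ACT ✗; k=4: CTCT vs ACTC ✗; k=5: ACTCT vs ACTCT ✓; k=6: CACTCT vs ACTCTG ✗; k=7: CCACTCT vs ACTCTGA ✗.
Only k = 5 is perfect, so the longest perfect 3' overlap is 5.

Longest perfect overlap: 5 complementary base pairs; significant dimer risk (threshold 4).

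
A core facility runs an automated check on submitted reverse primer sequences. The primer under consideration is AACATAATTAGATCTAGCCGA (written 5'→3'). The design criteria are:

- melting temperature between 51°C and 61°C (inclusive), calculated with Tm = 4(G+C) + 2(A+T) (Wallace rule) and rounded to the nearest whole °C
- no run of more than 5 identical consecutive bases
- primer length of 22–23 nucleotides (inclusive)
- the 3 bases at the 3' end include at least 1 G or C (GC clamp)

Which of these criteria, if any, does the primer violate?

Fails: length.

Base counts: A=9, T=5, G=3, C=4 (length 21).
Tm: Tm = 2·14 + 4·7 = 56°C ✓
homopolymer run: longest run = 2 ✓
length: length 21, outside 22–23 ✗
GC clamp: 3' end CGA has 2 G/C ✓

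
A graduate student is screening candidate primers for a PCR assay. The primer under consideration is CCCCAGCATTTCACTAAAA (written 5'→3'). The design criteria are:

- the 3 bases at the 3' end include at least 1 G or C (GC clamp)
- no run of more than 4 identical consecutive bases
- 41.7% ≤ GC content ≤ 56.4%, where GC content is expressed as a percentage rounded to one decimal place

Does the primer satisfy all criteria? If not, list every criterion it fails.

Base counts: A=7, T=4, G=1, C=7 (length 19).
GC clamp: 3' end AAA has 0 G/C, need ≥1 ✗
homopolymer run: longest run = 4 ✓
GC content: GC 8/19 = 42.1% ✓

Fails: GC clamp.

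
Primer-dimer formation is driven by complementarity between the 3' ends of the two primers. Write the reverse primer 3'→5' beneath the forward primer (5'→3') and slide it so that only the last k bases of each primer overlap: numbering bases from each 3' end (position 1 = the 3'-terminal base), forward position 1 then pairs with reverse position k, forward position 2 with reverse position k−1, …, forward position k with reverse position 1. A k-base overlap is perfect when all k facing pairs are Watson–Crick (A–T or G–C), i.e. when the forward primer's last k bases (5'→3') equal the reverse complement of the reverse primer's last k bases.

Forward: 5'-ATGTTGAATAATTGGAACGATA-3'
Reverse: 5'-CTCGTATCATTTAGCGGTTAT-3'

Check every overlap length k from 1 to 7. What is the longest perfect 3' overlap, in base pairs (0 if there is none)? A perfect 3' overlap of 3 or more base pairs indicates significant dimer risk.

Longest perfect overlap: 3 complementary base pairs; significant dimer risk (threshold 3).

Last 7 bases (5'→3') — forward …AACGATA, reverse …CGGTTAT.
Reverse complement of the reverse primer's last 7 bases: ATAACCG; its first k bases are the reverse complement of the reverse primer's last k bases, so a perfect k-base overlap needs the forward primer's last k bases to equal them.
Comparing (forward last k vs required): k=1: A vs A ✓; k=2: TA vs AT ✗; k=3: ATA vs ATA ✓; k=4: GATA vs ATAA ✗; k=5: CGATA vs ATAAC ✗; k=6: ACGATA vs ATAACC ✗; k=7: AACGATA vs ATAACCG ✗.
Perfect overlaps at k = 1, 3; the largest is 3.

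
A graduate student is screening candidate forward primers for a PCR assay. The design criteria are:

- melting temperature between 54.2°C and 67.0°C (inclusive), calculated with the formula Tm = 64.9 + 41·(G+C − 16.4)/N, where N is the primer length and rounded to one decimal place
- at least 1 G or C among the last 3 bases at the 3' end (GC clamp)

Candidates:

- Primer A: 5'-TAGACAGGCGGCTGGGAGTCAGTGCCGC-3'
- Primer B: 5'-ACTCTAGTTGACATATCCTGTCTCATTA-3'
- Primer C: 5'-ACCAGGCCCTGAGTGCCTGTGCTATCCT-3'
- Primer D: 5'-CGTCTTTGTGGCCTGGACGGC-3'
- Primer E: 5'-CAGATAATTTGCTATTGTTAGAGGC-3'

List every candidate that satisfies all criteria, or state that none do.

Primer A (28 nt, A=5 T=4 G=12 C=7): Tm = 64.9 + 41·(19 − 16.4)/28 = 68.7°C, outside 54.2–67.0°C ✗; 3' end CGC has 3 G/C ✓ — fails.
Primer B (28 nt, A=7 T=11 G=3 C=7): Tm = 64.9 + 41·(10 − 16.4)/28 = 55.5°C ✓; 3' end TTA has 0 G/C, need ≥1 ✗ — fails.
Primer C (28 nt, A=4 T=7 G=7 C=10): Tm = 64.9 + 41·(17 − 16.4)/28 = 65.8°C ✓; 3' end CCT has 2 G/C ✓ — passes.
Primer D (21 nt, A=1 T=6 G=8 C=6): Tm = 64.9 + 41·(14 − 16.4)/21 = 60.2°C ✓; 3' end GGC has 3 G/C ✓ — passes.
Primer E (25 nt, A=7 T=9 G=6 C=3): Tm = 64.9 + 41·(9 − 16.4)/25 = 52.8°C, outside 54.2–67.0°C ✗; 3' end GGC has 3 G/C ✓ — fails.

Primer C and Primer D.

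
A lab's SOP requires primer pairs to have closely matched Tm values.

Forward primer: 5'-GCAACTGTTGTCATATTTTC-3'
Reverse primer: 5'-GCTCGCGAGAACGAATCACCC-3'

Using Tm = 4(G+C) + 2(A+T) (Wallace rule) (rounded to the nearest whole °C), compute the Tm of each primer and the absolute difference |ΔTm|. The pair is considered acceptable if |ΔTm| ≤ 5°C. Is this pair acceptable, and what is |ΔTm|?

|ΔTm| = 14°C; the pair is not acceptable.

Forward: A=4 T=9 G=3 C=4 → Tm = 2·13 + 4·7 = 54°C.
Reverse: A=6 T=2 G=5 C=8 → Tm = 2·8 + 4·13 = 68°C.
|ΔTm| = |54 − 68| = 14°C, > 5°C.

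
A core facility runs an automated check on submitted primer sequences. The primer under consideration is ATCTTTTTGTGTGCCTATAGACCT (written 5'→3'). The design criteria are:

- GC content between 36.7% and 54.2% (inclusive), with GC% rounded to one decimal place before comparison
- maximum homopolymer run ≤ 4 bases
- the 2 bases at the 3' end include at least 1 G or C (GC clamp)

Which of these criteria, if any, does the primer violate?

Fails: homopolymer run.

Base counts: A=4, T=11, G=4, C=5 (length 24).
GC content: GC 9/24 = 37.5% ✓
homopolymer run: longest run = 5, exceeds 4 ✗
GC clamp: 3' end CT has 1 G/C ✓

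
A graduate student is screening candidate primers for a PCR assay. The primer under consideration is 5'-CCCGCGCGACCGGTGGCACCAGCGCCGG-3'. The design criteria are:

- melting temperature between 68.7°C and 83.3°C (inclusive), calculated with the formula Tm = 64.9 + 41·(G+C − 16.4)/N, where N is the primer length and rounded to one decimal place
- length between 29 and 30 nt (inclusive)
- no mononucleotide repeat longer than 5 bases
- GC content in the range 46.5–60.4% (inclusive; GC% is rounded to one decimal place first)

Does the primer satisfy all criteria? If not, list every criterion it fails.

Base counts: A=3, T=1, G=11, C=13 (length 28).
Tm: Tm = 64.9 + 41·(24 − 16.4)/28 = 76.0°C ✓
length: length 28, outside 29–30 ✗
homopolymer run: longest run = 3 ✓
GC content: GC 24/28 = 85.7%, outside 46.5–60.4% ✗

Fails: length, GC content.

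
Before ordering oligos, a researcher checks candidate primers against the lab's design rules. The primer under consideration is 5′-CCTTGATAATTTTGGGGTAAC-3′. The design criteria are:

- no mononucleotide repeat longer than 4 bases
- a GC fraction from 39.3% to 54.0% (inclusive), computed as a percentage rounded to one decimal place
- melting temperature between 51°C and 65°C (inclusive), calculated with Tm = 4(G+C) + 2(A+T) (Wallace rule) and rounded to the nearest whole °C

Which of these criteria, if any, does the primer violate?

Fails: GC content.

Base counts: A=5, T=8, G=5, C=3 (length 21).
homopolymer run: longest run = 4 ✓
GC content: GC 8/21 = 38.1%, outside 39.3–54.0% ✗
Tm: Tm = 2·13 + 4·8 = 58°C ✓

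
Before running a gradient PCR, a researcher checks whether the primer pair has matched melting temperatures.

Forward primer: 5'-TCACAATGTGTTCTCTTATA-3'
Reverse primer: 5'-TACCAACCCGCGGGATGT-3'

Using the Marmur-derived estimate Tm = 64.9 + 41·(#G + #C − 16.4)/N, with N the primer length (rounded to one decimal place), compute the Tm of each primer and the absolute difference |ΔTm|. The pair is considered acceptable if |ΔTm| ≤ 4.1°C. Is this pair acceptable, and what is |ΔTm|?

|ΔTm| = 9.0°C; the pair is not acceptable.

Forward: G+C = 6, N = 20 → Tm = 64.9 + 41·(6 − 16.4)/20 = 43.6°C.
Reverse: G+C = 11, N = 18 → Tm = 64.9 + 41·(11 − 16.4)/18 = 52.6°C.
|ΔTm| = |43.6 − 52.6| = 9.0°C, > 4.1°C.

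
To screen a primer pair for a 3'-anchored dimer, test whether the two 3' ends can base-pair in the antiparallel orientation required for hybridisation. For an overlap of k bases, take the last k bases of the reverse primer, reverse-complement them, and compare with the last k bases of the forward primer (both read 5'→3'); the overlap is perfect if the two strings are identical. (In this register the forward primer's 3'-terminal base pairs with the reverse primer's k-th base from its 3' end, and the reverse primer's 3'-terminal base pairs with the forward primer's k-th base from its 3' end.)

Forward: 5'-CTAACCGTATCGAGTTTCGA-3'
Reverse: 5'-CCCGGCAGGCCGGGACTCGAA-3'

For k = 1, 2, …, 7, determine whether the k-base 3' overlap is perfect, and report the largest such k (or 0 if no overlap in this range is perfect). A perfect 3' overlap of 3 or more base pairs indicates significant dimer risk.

Last 7 bases (5'→3') — forward …GTTTCGA, reverse …ACTCGAA.
Reverse complement of the reverse primer's last 7 bases: TTCGAGT; its first k bases are the reverse complement of the reverse primer's last k bases, so a perfect k-base overlap needs the forward primer's last k bases to equal them.
Comparing (forward last k vs required): k=1: A vs T ✗; k=2: GA vs TT ✗; k=3: CGA vs TTC ✗; k=4: TCGA vs TTCG ✗; k=5: TTCGA vs TTCGA ✓; k=6: TTTCGA vs TTCGAG ✗; k=7: GTTTCGA vs TTCGAGT ✗.
Only k = 5 is perfect, so the longest perfect 3' overlap is 5.

Longest perfect overlap: 5 complementary base pairs; significant dimer risk (threshold 3).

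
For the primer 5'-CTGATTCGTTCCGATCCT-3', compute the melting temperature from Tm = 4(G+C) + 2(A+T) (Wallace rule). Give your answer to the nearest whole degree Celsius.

54°C

Base counts: A=2, T=7, G=3, C=6 (length 18).
Tm = 2·(2+7) + 4·(3+6) = 2·9 + 4·9 = 18 + 36 = 54°C.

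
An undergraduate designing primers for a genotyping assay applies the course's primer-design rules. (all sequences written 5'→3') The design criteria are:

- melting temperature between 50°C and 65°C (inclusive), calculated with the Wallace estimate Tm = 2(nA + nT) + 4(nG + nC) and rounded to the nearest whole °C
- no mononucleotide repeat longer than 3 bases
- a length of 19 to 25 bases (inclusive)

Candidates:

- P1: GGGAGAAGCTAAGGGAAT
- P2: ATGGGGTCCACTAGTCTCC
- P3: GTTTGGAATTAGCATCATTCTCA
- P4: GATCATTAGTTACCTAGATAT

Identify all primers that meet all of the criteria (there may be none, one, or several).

P3 and P4.

P1 (18 nt, A=7 T=2 G=8 C=1): Tm = 2·9 + 4·9 = 54°C ✓; longest run = 3 ✓; length 18, outside 19–25 ✗ — fails.
P2 (19 nt, A=3 T=5 G=5 C=6): Tm = 2·8 + 4·11 = 60°C ✓; longest run = 4, exceeds 3 ✗; length 19 ✓ — fails.
P3 (23 nt, A=6 T=9 G=4 C=4): Tm = 2·15 + 4·8 = 62°C ✓; longest run = 3 ✓; length 23 ✓ — passes.
P4 (21 nt, A=7 T=8 G=3 C=3): Tm = 2·15 + 4·6 = 54°C ✓; longest run = 2 ✓; length 21 ✓ — passes.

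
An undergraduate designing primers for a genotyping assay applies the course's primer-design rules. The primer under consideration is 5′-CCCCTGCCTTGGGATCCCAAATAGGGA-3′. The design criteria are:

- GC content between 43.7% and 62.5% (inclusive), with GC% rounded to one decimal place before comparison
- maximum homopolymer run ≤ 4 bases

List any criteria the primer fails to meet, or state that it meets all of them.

Base counts: A=6, T=5, G=7, C=9 (length 27).
GC content: GC 16/27 = 59.3% ✓
homopolymer run: longest run = 4 ✓

Meets all criteria.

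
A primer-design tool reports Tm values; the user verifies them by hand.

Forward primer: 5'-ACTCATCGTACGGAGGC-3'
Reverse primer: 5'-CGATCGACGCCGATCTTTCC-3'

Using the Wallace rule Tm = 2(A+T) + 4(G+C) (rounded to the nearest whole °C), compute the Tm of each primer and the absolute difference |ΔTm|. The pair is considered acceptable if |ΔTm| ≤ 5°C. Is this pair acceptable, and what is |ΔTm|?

|ΔTm| = 10°C; the pair is not acceptable.

Forward: A=4 T=3 G=5 C=5 → Tm = 2·7 + 4·10 = 54°C.
Reverse: A=3 T=5 G=4 C=8 → Tm = 2·8 + 4·12 = 64°C.
|ΔTm| = |54 − 64| = 10°C, > 5°C.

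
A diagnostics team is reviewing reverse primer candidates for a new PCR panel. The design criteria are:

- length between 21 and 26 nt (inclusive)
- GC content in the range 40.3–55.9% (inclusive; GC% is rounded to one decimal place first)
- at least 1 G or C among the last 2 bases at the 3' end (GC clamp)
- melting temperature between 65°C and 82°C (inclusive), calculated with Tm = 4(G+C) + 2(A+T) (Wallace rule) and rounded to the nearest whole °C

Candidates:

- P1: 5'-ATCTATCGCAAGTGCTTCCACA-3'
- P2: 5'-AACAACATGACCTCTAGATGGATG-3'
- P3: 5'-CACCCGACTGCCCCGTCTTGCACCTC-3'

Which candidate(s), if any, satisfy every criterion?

P2 only.

P1 (22 nt, A=6 T=6 G=3 C=7): length 22 ✓; GC 10/22 = 45.5% ✓; 3' end CA has 1 G/C ✓; Tm = 2·12 + 4·10 = 64°C, outside 65–82°C ✗ — fails.
P2 (24 nt, A=9 T=5 G=5 C=5): length 24 ✓; GC 10/24 = 41.7% ✓; 3' end TG has 1 G/C ✓; Tm = 2·14 + 4·10 = 68°C ✓ — passes.
P3 (26 nt, A=3 T=5 G=4 C=14): length 26 ✓; GC 18/26 = 69.2%, outside 40.3–55.9% ✗; 3' end TC has 1 G/C ✓; Tm = 2·8 + 4·18 = 88°C, outside 65–82°C ✗ — fails.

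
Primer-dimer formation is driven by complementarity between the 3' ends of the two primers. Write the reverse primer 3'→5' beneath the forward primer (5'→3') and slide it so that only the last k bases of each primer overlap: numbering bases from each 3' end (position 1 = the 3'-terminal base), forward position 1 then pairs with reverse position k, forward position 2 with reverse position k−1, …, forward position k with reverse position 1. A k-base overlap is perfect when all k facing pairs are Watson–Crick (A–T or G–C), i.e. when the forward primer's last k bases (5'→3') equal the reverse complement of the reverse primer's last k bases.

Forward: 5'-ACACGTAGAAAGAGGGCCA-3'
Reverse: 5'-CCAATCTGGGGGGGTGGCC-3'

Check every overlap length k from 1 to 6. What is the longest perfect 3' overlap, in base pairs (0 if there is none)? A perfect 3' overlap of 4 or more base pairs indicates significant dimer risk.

Longest perfect overlap: 5 complementary base pairs; significant dimer risk (threshold 4).

Last 6 bases (5'→3') — forward …GGGCCA, reverse …GTGGCC.
Reverse complement of the reverse primer's last 6 bases: GGCCAC; its first k bases are the reverse complement of the reverse primer's last k bases, so a perfect k-base overlap needs the forward primer's last k bases to equal them.
Comparing (forward last k vs required): k=1: A vs G ✗; k=2: CA vs GG ✗; k=3: CCA vs GGC ✗; k=4: GCCA vs GGCC ✗; k=5: GGCCA vs GGCCA ✓; k=6: GGGCCA vs GGCCAC ✗.
Only k = 5 is perfect, so the longest perfect 3' overlap is 5.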